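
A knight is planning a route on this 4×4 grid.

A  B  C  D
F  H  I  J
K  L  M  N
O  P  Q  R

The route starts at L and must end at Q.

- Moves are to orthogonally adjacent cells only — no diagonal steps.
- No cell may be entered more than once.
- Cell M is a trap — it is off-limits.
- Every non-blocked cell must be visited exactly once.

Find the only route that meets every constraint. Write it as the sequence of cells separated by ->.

L -> P -> O -> K -> F -> A -> B -> H -> I -> C -> D -> J -> N -> R -> Q

Need to visit all 15 open cells exactly once, starting at L and ending at Q.
Route from L: down to P, left to O, 3× up (reaching A), right to B, down to H, right to I, up to C, right to D, 3× down (reaching R), left to Q — 14 moves in all.
Check: all 15 open cells covered.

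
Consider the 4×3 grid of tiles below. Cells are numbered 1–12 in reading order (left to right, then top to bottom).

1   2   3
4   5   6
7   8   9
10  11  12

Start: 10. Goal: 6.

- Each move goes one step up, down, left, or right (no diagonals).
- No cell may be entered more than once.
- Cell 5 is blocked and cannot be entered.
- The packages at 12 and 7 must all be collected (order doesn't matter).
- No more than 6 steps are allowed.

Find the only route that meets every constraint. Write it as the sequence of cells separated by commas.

The budget equals the shortest possible length, so every move has to be on a shortest route through the required cells.
Route from 10: up 1 to 7, right 1 to 8, down 1 to 11, right 1 to 12, up 2 to 6 — 6 moves in all.
Check: all required cells visited; 6 ≤ 6 moves.

10, 7, 8, 11, 12, 9, 6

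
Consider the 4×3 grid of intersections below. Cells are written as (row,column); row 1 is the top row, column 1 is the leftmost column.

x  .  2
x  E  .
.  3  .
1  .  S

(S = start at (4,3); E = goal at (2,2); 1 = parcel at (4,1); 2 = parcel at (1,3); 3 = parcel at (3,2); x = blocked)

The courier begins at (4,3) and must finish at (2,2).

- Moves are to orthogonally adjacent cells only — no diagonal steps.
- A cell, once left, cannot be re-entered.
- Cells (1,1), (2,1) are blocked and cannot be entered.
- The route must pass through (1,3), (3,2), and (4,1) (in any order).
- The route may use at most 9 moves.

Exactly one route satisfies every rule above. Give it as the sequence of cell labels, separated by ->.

The 9-move cap with required stops at (1,3), (3,2), (4,1) leaves no slack for detours.
Route from (4,3): 2× left (reaching (4,1)), up to (3,1), 2× right (reaching (3,3)), 2× up (reaching (1,3)), left to (1,2), down to (2,2) — 9 moves in all.
Check: all required cells visited; 9 ≤ 9 moves.

(4,3) -> (4,2) -> (4,1) -> (3,1) -> (3,2) -> (3,3) -> (2,3) -> (1,3) -> (1,2) -> (2,2)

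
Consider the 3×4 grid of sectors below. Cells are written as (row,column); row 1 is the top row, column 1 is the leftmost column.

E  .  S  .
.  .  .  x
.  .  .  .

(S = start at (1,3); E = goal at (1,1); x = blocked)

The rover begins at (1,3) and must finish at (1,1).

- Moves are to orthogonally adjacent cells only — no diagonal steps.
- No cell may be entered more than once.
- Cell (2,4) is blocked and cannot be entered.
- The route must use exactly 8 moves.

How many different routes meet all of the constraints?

2

Need simple routes of exactly 8 moves from (1,3) to (1,1) (Manhattan distance 2, so 3 moves are spent on a detour and 3 undoing it).
Enumerating: (1,3) (2,3) (3,3) (3,2) (3,1) (2,1) (2,2) (1,2) (1,1) | (1,3) (1,2) (2,2) (2,3) (3,3) (3,2) (3,1) (2,1) (1,1).
That gives 2 routes.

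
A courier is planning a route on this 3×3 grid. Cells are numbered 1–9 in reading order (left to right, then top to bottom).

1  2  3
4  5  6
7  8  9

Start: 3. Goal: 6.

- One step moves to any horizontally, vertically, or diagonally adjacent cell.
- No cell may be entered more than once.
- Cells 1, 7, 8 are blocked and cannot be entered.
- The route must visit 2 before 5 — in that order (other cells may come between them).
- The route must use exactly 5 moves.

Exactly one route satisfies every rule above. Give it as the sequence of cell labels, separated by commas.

3, 2, 4, 5, 9, 6

The waypoints must appear in the order 2, 5, with no cell reused.
Route from 3: left to 2, down-left to 4, right to 5, down-right to 9, up to 6 — 5 moves in all.
Check: order respected (2 at step 1, 5 at step 3); 5 moves as required.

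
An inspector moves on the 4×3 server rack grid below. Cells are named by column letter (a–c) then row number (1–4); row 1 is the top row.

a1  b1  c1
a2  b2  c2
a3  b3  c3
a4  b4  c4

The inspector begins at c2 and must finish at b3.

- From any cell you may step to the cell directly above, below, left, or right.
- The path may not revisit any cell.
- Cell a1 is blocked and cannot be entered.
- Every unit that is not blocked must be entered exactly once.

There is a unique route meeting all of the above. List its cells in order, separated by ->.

Need to visit all 11 open cells exactly once, starting at c2 and ending at b3.
Cell a2 has only two open neighbours (a3 and b2), so the path must pass straight through it: one of those is the cell it's entered from and the other is where it exits.
Route from c2: up to c1, left to b1, down to b2, left to a2, 2× down (reaching a4), 2× right (reaching c4), up to c3, left to b3 — 10 moves in all.
Check: all 11 open cells covered.

c2 -> c1 -> b1 -> b2 -> a2 -> a3 -> a4 -> b4 -> c4 -> c3 -> b3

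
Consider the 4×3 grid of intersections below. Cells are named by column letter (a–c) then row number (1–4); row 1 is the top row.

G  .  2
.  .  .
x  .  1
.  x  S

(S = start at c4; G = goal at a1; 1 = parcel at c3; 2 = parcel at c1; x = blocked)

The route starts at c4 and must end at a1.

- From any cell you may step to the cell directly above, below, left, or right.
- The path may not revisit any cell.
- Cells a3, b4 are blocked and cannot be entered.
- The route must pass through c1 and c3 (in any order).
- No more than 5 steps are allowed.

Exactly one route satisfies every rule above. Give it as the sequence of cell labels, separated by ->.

c4 -> c3 -> c2 -> c1 -> b1 -> a1

The 5-move cap with required stops at c1, c3 leaves no slack for detours.
Route from c4: 3× up (reaching c1), 2× left (reaching a1) — 5 moves in all.
Check: all required cells visited; 5 ≤ 5 moves.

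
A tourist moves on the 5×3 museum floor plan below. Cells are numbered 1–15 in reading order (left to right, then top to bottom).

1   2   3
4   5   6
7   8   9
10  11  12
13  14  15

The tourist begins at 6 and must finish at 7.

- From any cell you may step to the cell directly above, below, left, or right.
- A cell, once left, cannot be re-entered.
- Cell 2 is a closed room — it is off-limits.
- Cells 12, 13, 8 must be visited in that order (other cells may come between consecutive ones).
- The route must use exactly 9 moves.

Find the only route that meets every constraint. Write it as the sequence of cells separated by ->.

6 -> 9 -> 12 -> 15 -> 14 -> 13 -> 10 -> 11 -> 8 -> 7

The waypoints must appear in the order 12, 13, 8, with no cell reused.
Route from 6: 3× down (reaching 15), 2× left (reaching 13), up to 10, right to 11, up to 8, left to 7 — 9 moves in all.
Check: order respected (12 at step 2, 13 at step 5, 8 at step 8); 9 moves as required.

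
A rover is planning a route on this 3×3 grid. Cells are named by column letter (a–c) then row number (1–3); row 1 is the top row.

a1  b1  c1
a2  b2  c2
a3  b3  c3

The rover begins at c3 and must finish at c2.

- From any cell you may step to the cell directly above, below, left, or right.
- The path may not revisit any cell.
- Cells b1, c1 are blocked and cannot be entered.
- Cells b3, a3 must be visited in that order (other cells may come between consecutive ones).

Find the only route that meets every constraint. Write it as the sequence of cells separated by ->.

The waypoints must appear in the order b3, a3, with no cell reused.
Route from c3: 2× left (reaching a3), up to a2, 2× right (reaching c2) — 5 moves in all.
Check: order respected (b3 at step 1, a3 at step 2).

c3 -> b3 -> a3 -> a2 -> b2 -> c2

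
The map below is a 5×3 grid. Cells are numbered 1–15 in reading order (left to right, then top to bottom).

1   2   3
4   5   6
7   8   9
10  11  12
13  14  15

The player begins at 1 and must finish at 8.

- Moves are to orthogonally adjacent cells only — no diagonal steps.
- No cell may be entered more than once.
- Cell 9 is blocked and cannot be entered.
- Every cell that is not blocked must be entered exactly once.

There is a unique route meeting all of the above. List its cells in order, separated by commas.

1, 2, 3, 6, 5, 4, 7, 10, 13, 14, 15, 12, 11, 8

Need to visit all 14 open cells exactly once, starting at 1 and ending at 8.
Cell 15 has only two open neighbours (12 and 14), so the path must pass straight through it: one of those is the cell it's entered from and the other is where it exits.
Route from 1: 2× right (reaching 3), down to 6, 2× left (reaching 4), 3× down (reaching 13), 2× right (reaching 15), up to 12, left to 11, up to 8 — 13 moves in all.
Check: all 14 open cells covered.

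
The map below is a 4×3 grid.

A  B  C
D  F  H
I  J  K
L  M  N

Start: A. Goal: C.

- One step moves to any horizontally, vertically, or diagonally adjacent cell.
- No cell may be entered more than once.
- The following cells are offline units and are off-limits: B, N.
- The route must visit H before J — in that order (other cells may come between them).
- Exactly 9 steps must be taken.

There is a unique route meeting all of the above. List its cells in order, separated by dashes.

The waypoints must appear in the order H, J, with no cell reused.
Route from A: 3× down (reaching L), right to M, up-right to K, up to H, down-left to J, up to F, up-right to C — 9 moves in all.
Check: order respected (H at step 6, J at step 7); 9 moves as required.

A - D - I - L - M - K - H - J - F - C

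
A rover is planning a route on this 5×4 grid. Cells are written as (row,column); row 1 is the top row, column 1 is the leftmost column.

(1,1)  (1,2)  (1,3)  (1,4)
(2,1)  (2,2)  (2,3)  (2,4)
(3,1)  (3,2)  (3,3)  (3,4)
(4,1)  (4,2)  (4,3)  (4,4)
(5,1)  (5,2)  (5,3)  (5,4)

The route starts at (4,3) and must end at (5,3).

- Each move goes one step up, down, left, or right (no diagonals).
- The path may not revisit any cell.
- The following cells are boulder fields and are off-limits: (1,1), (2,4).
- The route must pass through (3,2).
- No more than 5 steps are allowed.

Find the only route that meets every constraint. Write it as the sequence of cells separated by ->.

The 5-move cap with required stops at (3,2) leaves no slack for detours.
Route from (4,3): up 1 to (3,3), left 1 to (3,2), down 2 to (5,2), right 1 to (5,3) — 5 moves in all.
Check: all required cells visited; 5 ≤ 5 moves.

(4,3) -> (3,3) -> (3,2) -> (4,2) -> (5,2) -> (5,3)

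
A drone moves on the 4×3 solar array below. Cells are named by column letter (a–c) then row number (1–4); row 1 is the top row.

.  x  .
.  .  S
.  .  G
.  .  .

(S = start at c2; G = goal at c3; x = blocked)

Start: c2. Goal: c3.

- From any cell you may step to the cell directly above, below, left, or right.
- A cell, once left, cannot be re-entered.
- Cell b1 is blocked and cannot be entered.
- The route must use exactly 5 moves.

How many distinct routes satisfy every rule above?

2

Need simple routes of exactly 5 moves from c2 to c3 (Manhattan distance 1, so 2 moves are spent on a detour and 2 undoing it).
Enumerating: c2 b2 b3 b4 c4 c3 | c2 b2 a2 a3 b3 c3.
That gives 2 routes.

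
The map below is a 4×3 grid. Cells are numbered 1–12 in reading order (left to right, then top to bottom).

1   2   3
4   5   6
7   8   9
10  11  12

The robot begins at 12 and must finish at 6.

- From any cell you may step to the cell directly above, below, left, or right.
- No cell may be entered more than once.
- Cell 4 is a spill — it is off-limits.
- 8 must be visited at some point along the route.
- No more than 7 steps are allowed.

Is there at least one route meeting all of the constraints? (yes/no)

One route that works: 12 → 9 → 8 → 5 → 6.

yes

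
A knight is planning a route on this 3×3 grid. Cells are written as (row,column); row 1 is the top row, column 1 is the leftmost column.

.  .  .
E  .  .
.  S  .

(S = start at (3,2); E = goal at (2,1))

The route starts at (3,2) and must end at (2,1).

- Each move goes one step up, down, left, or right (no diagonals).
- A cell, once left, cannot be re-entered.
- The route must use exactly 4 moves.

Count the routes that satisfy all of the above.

2

Need simple routes of exactly 4 moves from (3,2) to (2,1) (Manhattan distance 2, so 1 moves are spent on a detour and 1 undoing it).
Enumerating: (3,2) (2,2) (1,2) (1,1) (2,1) | (3,2) (3,3) (2,3) (2,2) (2,1).
That gives 2 routes.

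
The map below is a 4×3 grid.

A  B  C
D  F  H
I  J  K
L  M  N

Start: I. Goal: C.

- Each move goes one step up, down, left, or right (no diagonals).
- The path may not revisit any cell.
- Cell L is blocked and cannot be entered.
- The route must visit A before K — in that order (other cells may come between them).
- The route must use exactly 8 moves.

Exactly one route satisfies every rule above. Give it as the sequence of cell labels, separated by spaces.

I D A B F J K H C

The waypoints must appear in the order A, K, with no cell reused.
Route from I: up 2 to A, right 1 to B, down 2 to J, right 1 to K, up 2 to C — 8 moves in all.
Check: order respected (A at step 2, K at step 6); 8 moves as required.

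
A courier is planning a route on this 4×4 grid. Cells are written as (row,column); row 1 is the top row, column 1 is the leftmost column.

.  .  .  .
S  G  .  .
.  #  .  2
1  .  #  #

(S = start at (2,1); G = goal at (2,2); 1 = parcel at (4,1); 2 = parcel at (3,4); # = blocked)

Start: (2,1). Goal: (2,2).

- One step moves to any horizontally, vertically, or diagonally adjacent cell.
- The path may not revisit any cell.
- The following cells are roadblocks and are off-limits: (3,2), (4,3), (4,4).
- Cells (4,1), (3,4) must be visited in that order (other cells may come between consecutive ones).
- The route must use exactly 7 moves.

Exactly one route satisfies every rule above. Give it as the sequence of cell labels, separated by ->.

The waypoints must appear in the order (4,1), (3,4), with no cell reused.
Route from (2,1): 2× down (reaching (4,1)), right to (4,2), up-right to (3,3), right to (3,4), up-left to (2,3), left to (2,2) — 7 moves in all.
Check: order respected (1 at step 2, 2 at step 5); 7 moves as required.

(2,1) -> (3,1) -> (4,1) -> (4,2) -> (3,3) -> (3,4) -> (2,3) -> (2,2)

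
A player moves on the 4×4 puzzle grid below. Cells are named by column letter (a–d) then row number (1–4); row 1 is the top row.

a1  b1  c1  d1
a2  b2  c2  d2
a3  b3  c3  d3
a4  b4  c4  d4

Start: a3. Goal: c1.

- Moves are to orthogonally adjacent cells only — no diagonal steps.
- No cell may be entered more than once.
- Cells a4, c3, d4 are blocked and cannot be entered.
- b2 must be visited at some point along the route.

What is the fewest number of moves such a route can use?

Any route passes through b2 somewhere between a3 and c1. Summing Manhattan distances along the two legs (a3 → b2 → c1) gives a lower bound of 2 + 2 = 4 moves.
A route of 4 moves achieves this: a3 → a2 → b2 → b1 → c1.
Since 4 matches the lower bound, it is optimal.

4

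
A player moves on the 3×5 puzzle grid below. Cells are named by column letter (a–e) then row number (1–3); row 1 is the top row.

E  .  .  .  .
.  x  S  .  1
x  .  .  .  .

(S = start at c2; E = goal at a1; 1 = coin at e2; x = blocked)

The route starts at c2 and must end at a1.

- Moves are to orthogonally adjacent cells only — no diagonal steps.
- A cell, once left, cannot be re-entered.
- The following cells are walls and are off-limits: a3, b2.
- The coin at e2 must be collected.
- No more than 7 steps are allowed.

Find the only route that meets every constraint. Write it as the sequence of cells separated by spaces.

The 7-move cap with required stops at e2 leaves no slack for detours.
Route from c2: 2× right (reaching e2), up to e1, 4× left (reaching a1) — 7 moves in all.
Check: all required cells visited; 7 ≤ 7 moves.

c2 d2 e2 e1 d1 c1 b1 a1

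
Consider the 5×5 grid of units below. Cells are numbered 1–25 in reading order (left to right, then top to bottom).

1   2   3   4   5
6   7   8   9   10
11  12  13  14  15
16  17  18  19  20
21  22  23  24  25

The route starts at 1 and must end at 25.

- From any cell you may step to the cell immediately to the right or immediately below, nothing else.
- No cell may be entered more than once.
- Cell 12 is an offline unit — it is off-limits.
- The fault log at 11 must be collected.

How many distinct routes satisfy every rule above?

A right/down-only route from 1 to 25 makes exactly 4 down-moves and 4 right-moves in some order.
With no other constraints that would be C(8,4) = 70 routes.
Split at 11 and multiply the segment counts (each segment already excludes blocked cells): 1→11: 1; 11→25: 5; product = 5.
That gives 5 routes.

5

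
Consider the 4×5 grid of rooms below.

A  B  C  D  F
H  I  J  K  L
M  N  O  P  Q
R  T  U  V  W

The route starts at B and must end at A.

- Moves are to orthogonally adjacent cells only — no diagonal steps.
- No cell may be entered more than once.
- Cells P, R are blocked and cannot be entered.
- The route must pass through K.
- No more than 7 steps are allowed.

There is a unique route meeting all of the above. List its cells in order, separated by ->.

B -> C -> D -> K -> J -> I -> H -> A

Any route must reach K and still end at A within 7 moves, so the order of the required stops is forced.
Route from B: right 2 to D, down 1 to K, left 3 to H, up 1 to A — 7 moves in all.
Check: all required cells visited; 7 ≤ 7 moves.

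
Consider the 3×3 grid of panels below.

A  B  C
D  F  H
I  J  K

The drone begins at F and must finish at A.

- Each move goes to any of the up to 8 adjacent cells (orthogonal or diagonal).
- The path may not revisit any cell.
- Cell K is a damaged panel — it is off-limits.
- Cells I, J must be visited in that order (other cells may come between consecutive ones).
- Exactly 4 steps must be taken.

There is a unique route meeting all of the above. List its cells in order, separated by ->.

F -> I -> J -> D -> A

The waypoints must appear in the order I, J, with no cell reused.
Route from F: down-left 1 to I, right 1 to J, up-left 1 to D, up 1 to A — 4 moves in all.
Check: order respected (I at step 1, J at step 2); 4 moves as required.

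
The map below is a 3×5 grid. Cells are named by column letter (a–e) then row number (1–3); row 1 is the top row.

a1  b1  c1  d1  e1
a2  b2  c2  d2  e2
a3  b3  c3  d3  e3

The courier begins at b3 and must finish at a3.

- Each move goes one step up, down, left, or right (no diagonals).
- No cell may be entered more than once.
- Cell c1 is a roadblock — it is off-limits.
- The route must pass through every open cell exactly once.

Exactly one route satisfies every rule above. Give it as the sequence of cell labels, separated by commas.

b3, c3, d3, e3, e2, e1, d1, d2, c2, b2, b1, a1, a2, a3

Need to visit all 14 open cells exactly once, starting at b3 and ending at a3.
Cell a1 has only two open neighbours (a2 and b1), so the path must pass straight through it: one of those is the cell it's entered from and the other is where it exits.
Route from b3: 3× right (reaching e3), 2× up (reaching e1), left to d1, down to d2, 2× left (reaching b2), up to b1, left to a1, 2× down (reaching a3) — 13 moves in all.
Check: all 14 open cells covered.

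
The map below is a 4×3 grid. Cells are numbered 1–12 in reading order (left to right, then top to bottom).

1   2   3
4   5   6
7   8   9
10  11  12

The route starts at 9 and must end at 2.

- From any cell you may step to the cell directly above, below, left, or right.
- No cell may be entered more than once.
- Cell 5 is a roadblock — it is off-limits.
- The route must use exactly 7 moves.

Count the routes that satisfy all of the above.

Need simple routes of exactly 7 moves from 9 to 2 (Manhattan distance 3, so 2 moves are spent on a detour and 2 undoing it).
Enumerating: 9 12 11 8 7 4 1 2 | 9 12 11 10 7 4 1 2 | 9 8 11 10 7 4 1 2.
That gives 3 routes.

3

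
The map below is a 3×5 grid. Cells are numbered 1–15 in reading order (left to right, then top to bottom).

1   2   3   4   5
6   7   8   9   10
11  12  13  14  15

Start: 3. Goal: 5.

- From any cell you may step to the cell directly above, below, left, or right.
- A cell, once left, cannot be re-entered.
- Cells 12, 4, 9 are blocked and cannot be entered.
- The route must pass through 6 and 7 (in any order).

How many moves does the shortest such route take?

Any route passes through 6 and 7 in some order between 3 and 5. Summing Manhattan distances along each leg and taking the cheapest ordering (3 → 6 → 7 → 5) gives a lower bound of 3 + 1 + 4 = 8 moves.
That bound ignores the blocked cells. Measuring each leg by the fewest moves that actually steer around them (3→6: 3; 6→7: 1; 7→5: 6) raises the lower bound to 10.
A route of 10 moves exists: 3 → 2 → 1 → 6 → 7 → 8 → 13 → 14 → 15 → 10 → 5.
Since 10 matches that lower bound, it is optimal.

10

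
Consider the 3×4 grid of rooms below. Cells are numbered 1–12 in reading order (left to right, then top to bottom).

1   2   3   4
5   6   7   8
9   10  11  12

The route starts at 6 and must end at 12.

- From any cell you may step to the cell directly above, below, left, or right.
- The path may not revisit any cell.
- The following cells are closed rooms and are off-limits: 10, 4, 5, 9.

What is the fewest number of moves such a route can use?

3

The Manhattan distance from 6 to 12 is |2−3| + |2−4| = 3, so at least 3 moves are needed.
A route of 3 moves achieves this: 6 → 7 → 11 → 12.
Since 3 matches the lower bound, it is optimal.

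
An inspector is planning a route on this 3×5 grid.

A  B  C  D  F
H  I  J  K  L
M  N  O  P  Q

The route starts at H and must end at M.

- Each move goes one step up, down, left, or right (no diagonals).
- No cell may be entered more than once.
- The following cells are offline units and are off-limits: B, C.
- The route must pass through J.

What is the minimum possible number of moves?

Any route passes through J somewhere between H and M. Summing Manhattan distances along the two legs (H → J → M) gives a lower bound of 2 + 3 = 5 moves.
A route of 5 moves achieves this: H → I → J → O → N → M.
Since 5 matches the lower bound, it is optimal.

5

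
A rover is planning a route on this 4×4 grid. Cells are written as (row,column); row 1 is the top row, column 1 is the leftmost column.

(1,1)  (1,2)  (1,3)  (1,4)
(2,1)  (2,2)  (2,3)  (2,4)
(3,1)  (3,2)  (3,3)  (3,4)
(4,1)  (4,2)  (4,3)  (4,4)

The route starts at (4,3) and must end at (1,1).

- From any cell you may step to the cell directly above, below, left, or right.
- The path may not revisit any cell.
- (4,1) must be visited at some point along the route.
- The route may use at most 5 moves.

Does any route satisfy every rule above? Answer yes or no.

yes

One route that works: (4,3) → (4,2) → (4,1) → (3,1) → (2,1) → (1,1).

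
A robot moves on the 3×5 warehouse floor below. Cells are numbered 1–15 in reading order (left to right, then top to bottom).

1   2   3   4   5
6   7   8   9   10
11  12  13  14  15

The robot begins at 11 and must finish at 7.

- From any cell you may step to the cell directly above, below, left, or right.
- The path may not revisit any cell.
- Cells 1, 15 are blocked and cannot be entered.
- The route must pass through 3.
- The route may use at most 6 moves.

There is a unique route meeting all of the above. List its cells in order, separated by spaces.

The 6-move cap with required stops at 3 leaves no slack for detours.
Route from 11: 2× right (reaching 13), 2× up (reaching 3), left to 2, down to 7 — 6 moves in all.
Check: all required cells visited; 6 ≤ 6 moves.

11 12 13 8 3 2 7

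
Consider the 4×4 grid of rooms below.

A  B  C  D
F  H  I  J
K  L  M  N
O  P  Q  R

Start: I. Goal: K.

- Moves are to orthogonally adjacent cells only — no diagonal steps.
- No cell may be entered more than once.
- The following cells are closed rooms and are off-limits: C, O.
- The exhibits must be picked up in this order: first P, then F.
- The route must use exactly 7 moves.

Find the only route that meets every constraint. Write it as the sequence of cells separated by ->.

I -> M -> Q -> P -> L -> H -> F -> K

The waypoints must appear in the order P, F, with no cell reused.
Route from I: 2× down (reaching Q), left to P, 2× up (reaching H), left to F, down to K — 7 moves in all.
Check: order respected (P at step 3, F at step 6); 7 moves as required.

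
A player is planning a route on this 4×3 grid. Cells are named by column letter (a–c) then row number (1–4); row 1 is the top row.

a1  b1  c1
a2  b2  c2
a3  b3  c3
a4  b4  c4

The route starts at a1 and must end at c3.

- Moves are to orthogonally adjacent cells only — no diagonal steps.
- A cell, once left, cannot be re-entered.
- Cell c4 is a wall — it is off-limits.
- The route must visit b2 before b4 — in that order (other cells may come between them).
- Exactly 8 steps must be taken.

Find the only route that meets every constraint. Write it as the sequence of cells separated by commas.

The waypoints must appear in the order b2, b4, with no cell reused.
Route from a1: right to b1, down to b2, left to a2, 2× down (reaching a4), right to b4, up to b3, right to c3 — 8 moves in all.
Check: order respected (b2 at step 2, b4 at step 6); 8 moves as required.

a1, b1, b2, a2, a3, a4, b4, b3, c3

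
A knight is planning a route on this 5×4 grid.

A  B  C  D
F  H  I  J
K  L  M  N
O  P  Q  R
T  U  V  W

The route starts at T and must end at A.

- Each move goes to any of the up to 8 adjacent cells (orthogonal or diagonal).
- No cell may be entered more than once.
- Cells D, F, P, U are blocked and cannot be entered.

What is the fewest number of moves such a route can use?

With diagonal moves allowed, the Chebyshev distance max(|Δrow|,|Δcol|) from T to A is 4, so at least 4 moves are needed.
A route of 4 moves achieves this: T → O → K → H → A.
Since 4 matches the lower bound, it is optimal.

4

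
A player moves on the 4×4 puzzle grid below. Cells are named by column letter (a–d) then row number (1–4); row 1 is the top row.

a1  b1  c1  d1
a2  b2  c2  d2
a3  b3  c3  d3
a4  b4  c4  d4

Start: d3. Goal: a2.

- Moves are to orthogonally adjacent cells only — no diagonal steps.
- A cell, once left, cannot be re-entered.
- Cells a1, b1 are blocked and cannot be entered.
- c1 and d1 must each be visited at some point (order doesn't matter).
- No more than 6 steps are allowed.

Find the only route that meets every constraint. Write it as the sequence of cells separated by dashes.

d3 - d2 - d1 - c1 - c2 - b2 - a2

Any route must reach c1 and d1 and still end at a2 within 6 moves, so the order of the required stops is forced.
Route from d3: up 2 to d1, left 1 to c1, down 1 to c2, left 2 to a2 — 6 moves in all.
Check: all required cells visited; 6 ≤ 6 moves.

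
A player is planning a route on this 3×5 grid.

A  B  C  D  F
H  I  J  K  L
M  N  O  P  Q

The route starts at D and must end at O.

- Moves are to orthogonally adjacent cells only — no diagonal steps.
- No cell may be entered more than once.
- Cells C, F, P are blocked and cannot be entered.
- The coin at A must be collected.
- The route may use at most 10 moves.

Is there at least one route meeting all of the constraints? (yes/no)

One route that works: D → K → J → I → B → A → H → M → N → O.

yes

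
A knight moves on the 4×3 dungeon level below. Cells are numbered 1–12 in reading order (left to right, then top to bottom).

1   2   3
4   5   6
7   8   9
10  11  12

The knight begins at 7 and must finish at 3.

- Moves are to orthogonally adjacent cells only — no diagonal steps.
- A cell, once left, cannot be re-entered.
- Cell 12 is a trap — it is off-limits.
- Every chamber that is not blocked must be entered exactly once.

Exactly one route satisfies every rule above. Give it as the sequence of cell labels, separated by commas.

Need to visit all 11 open cells exactly once, starting at 7 and ending at 3.
Cell 9 has only two open neighbours (6 and 8), so the path must pass straight through it: one of those is the cell it's entered from and the other is where it exits.
Route from 7: down 1 to 10, right 1 to 11, up 1 to 8, right 1 to 9, up 1 to 6, left 2 to 4, up 1 to 1, right 2 to 3 — 10 moves in all.
Check: all 11 open cells covered.

7, 10, 11, 8, 9, 6, 5, 4, 1, 2, 3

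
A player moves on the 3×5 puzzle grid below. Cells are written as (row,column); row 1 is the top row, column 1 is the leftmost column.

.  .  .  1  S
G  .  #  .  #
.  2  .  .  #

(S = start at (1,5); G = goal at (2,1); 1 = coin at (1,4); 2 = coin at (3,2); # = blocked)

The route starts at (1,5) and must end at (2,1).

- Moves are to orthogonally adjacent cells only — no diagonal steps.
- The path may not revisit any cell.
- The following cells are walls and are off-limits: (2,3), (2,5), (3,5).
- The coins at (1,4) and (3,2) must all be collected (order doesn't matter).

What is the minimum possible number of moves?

Any route passes through (1,4) and (3,2) in some order between (1,5) and (2,1). Summing Manhattan distances along each leg and taking the cheapest ordering ((1,5) → (1,4) → (3,2) → (2,1)) gives a lower bound of 1 + 4 + 2 = 7 moves.
A route of 7 moves achieves this: (1,5) → (1,4) → (2,4) → (3,4) → (3,3) → (3,2) → (2,2) → (2,1).
Since 7 matches the lower bound, it is optimal.

7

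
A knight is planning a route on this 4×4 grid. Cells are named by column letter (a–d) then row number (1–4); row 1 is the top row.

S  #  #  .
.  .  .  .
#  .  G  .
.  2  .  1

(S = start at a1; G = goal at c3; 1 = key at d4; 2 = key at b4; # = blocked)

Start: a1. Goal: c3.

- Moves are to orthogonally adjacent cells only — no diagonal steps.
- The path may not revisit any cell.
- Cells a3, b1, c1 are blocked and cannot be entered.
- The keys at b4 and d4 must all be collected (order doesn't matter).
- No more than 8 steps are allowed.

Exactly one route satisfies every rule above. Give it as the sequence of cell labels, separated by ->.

a1 -> a2 -> b2 -> b3 -> b4 -> c4 -> d4 -> d3 -> c3

The budget equals the shortest possible length, so every move has to be on a shortest route through the required cells.
Route from a1: down 1 to a2, right 1 to b2, down 2 to b4, right 2 to d4, up 1 to d3, left 1 to c3 — 8 moves in all.
Check: all required cells visited; 8 ≤ 8 moves.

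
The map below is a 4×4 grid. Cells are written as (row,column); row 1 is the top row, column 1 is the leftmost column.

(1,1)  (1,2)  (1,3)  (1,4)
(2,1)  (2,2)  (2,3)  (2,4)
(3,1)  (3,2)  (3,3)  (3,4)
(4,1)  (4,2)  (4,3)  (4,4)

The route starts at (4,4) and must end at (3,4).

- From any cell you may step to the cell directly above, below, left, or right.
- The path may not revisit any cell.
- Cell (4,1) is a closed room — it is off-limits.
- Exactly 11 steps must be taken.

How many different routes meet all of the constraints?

23

Need simple routes of exactly 11 moves from (4,4) to (3,4) (Manhattan distance 1, so 5 moves are spent on a detour and 5 undoing it).
Branch systematically from the start, pruning whenever the remaining move budget drops below the Manhattan distance to (3,4) or differs from it in parity. Every completion starts via (4,3): 23 (no valid completion starts via (3,4)).
That gives 23 routes.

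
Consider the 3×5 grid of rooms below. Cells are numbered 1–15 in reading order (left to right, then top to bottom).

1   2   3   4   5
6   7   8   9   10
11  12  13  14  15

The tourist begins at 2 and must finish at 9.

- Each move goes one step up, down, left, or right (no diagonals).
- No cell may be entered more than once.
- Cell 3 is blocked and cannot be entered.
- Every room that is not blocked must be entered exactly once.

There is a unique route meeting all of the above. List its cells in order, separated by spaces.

2 1 6 11 12 7 8 13 14 15 10 5 4 9

Need to visit all 14 open cells exactly once, starting at 2 and ending at 9.
Cell 1 has only two open neighbours (6 and 2), so the path must pass straight through it: one of those is the cell it's entered from and the other is where it exits.
Route from 2: left 1 to 1, down 2 to 11, right 1 to 12, up 1 to 7, right 1 to 8, down 1 to 13, right 2 to 15, up 2 to 5, left 1 to 4, down 1 to 9 — 13 moves in all.
Check: all 14 open cells covered.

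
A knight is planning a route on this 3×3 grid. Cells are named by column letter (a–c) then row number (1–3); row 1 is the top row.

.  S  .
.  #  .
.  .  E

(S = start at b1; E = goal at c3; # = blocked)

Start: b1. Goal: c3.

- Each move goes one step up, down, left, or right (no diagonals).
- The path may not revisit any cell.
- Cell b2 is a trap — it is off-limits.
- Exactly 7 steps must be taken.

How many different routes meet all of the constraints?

Need simple routes of exactly 7 moves from b1 to c3 (Manhattan distance 3, so 2 moves are spent on a detour and 2 undoing it).
No route satisfies every constraint, so the count is 0.

0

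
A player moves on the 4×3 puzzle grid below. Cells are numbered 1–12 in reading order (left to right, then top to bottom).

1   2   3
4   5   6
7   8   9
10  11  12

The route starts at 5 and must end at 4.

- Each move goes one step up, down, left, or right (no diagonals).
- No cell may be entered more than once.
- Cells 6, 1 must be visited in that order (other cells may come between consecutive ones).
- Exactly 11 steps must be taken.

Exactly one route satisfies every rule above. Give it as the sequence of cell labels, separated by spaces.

The waypoints must appear in the order 6, 1, with no cell reused.
Route from 5: down to 8, left to 7, down to 10, 2× right (reaching 12), 3× up (reaching 3), 2× left (reaching 1), down to 4 — 11 moves in all.
Check: order respected (6 at step 7, 1 at step 10); 11 moves as required.

5 8 7 10 11 12 9 6 3 2 1 4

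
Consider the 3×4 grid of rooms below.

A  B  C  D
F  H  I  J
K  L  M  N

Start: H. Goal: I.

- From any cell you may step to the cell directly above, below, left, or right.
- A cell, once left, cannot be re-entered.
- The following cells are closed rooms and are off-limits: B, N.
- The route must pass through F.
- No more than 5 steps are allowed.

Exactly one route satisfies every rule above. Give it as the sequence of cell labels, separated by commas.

H, F, K, L, M, I

Any route must reach F and still end at I within 5 moves, so the order of the required stops is forced.
Route from H: left 1 to F, down 1 to K, right 2 to M, up 1 to I — 5 moves in all.
Check: all required cells visited; 5 ≤ 5 moves.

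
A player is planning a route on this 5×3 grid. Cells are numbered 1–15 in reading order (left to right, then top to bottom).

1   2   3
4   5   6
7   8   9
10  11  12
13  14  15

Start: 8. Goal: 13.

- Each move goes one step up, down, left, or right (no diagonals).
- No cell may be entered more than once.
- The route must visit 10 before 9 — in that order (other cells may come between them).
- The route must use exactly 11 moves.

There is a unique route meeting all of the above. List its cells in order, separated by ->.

8 -> 11 -> 10 -> 7 -> 4 -> 5 -> 6 -> 9 -> 12 -> 15 -> 14 -> 13

The waypoints must appear in the order 10, 9, with no cell reused.
Route from 8: down 1 to 11, left 1 to 10, up 2 to 4, right 2 to 6, down 3 to 15, left 2 to 13 — 11 moves in all.
Check: order respected (10 at step 2, 9 at step 7); 11 moves as required.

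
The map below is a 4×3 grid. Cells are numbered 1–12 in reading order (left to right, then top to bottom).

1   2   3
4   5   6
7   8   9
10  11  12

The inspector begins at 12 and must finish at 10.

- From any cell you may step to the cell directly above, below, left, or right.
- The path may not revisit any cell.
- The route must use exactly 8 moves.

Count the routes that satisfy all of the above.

9

Need simple routes of exactly 8 moves from 12 to 10 (Manhattan distance 2, so 3 moves are spent on a detour and 3 undoing it).
Branch systematically from the start, pruning whenever the remaining move budget drops below the Manhattan distance to 10 or differs from it in parity. Grouping the completions by first move — via 9: 7; via 11: 2 — and summing: 7 + 2 = 9.
That gives 9 routes.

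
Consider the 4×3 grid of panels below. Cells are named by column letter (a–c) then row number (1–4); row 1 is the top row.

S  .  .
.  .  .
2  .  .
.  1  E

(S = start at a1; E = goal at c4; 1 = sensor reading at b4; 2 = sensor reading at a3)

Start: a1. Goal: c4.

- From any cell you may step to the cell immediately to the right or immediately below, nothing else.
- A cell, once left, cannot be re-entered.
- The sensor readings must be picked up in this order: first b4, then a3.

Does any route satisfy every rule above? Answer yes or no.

no

a3 lies above b4, so going from b4 to a3 would need an upward move — but moves only go right/down, so b4 cannot be visited before a3.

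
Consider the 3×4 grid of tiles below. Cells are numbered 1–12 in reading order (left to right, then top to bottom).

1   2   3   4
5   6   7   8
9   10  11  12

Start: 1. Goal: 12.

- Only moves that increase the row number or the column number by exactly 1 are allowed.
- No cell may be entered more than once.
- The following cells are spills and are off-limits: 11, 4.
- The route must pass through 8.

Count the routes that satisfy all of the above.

A right/down-only route from 1 to 12 makes exactly 2 down-moves and 3 right-moves in some order.
With no other constraints that would be C(5,2) = 10 routes.
Split at 8 and multiply the segment counts (each segment already excludes blocked cells): 1→8: 3; 8→12: 1; product = 3.
That gives 3 routes.

3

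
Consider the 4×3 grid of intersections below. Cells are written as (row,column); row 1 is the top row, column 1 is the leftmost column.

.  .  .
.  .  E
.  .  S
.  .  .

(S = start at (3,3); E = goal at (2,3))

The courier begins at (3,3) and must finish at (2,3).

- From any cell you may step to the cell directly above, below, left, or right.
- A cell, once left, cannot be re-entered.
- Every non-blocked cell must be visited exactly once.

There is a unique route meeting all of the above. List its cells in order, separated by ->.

(3,3) -> (4,3) -> (4,2) -> (4,1) -> (3,1) -> (3,2) -> (2,2) -> (2,1) -> (1,1) -> (1,2) -> (1,3) -> (2,3)

Need to visit all 12 open cells exactly once, starting at (3,3) and ending at (2,3).
Cell (4,3) has only two open neighbours ((3,3) and (4,2)), so the path must pass straight through it: one of those is the cell it's entered from and the other is where it exits.
Route from (3,3): down to (4,3), 2× left (reaching (4,1)), up to (3,1), right to (3,2), up to (2,2), left to (2,1), up to (1,1), 2× right (reaching (1,3)), down to (2,3) — 11 moves in all.
Check: all 12 open cells covered.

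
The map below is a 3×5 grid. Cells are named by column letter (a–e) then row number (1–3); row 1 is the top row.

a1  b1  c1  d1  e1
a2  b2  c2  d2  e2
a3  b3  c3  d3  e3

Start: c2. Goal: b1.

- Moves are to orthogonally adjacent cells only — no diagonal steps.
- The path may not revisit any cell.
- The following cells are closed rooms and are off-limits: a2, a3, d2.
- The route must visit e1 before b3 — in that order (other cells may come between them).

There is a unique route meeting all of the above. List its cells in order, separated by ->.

c2 -> c1 -> d1 -> e1 -> e2 -> e3 -> d3 -> c3 -> b3 -> b2 -> b1

The waypoints must appear in the order e1, b3, with no cell reused.
Route from c2: up 1 to c1, right 2 to e1, down 2 to e3, left 3 to b3, up 2 to b1 — 10 moves in all.
Check: order respected (e1 at step 3, b3 at step 8).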